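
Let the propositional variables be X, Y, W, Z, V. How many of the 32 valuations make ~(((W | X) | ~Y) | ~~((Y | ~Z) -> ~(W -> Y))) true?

4

Initial set: {~(((W | X) | ~Y) | ~~((Y | ~Z) -> ~(W -> Y)))}.
~(((W | X) | ~Y) | ~~((Y | ~Z) -> ~(W -> Y))): α-rule — add ~((W | X) | ~Y), ~~~((Y | ~Z) -> ~(W -> Y)).
~((W | X) | ~Y): α-rule — add ~(W | X), ~~Y.
~~~((Y | ~Z) -> ~(W -> Y)): drop double negation, giving ~((Y | ~Z) -> ~(W -> Y)).
~(W | X): α-rule — add ~W, ~X.
~((Y | ~Z) -> ~(W -> Y)): α-rule — add (Y | ~Z), ~~(W -> Y).
(Y | ~Z): β-rule — branch into Y  //  ~Z.
  branch 1 (add Y):
    ~~(W -> Y): β-rule — branch into ~W  //  Y.
      branch 1.1 (add ~W):
        ○ open, literals {W=false, X=false, Y=true}.
      branch 1.2 (add Y):
        ○ open, literals {W=false, X=false, Y=true}.
  branch 2 (add ~Z):
    ~~(W -> Y): β-rule — branch into ~W  //  Y.
      branch 2.1 (add ~W):
        ○ open, literals {W=false, X=false, Y=true, Z=false}.
      branch 2.2 (add Y):
        ○ open, literals {W=false, X=false, Y=true, Z=false}.
0 branches closed, 4 open.
Each open branch fixes some atoms; the unmentioned ones are free. Counting distinct full assignments: branch {W=false, X=false, Y=true} (Z, V) contributes 4 new; branch {W=false, X=false, Y=true} (Z, V) contributes 0 new; branch {W=false, X=false, Y=true, Z=false} (V) contributes 0 new; branch {W=false, X=false, Y=true, Z=false} (V) contributes 0 new. Total: 4.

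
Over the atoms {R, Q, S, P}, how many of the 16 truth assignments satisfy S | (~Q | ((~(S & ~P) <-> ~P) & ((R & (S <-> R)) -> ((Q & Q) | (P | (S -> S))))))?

Initial set: {T (S | (~Q | ((~(S & ~P) <-> ~P) & ((R & (S <-> R)) -> ((Q & Q) | (P | (S -> S)))))))}.
T (S | (~Q | ((~(S & ~P) <-> ~P) & ((R & (S <-> R)) -> ((Q & Q) | (P | (S -> S))))))): β-rule — branch into T S  //  T (~Q | ((~(S & ~P) <-> ~P) & ((R & (S <-> R)) -> ((Q & Q) | (P | (S -> S)))))).
  branch 1 (add T S):
    ○ open, literals {S=true}.
  branch 2 (add T (~Q | ((~(S & ~P) <-> ~P) & ((R & (S <-> R)) -> ((Q & Q) | (P | (S -> S))))))):
    T (~Q | ((~(S & ~P) <-> ~P) & ((R & (S <-> R)) -> ((Q & Q) | (P | (S -> S)))))): β-rule — branch into T ~Q  //  T ((~(S & ~P) <-> ~P) & ((R & (S <-> R)) -> ((Q & Q) | (P | (S -> S))))).
      branch 2.1 (add T ~Q):
        ○ open, literals {Q=false}.
      branch 2.2 (add T ((~(S & ~P) <-> ~P) & ((R & (S <-> R)) -> ((Q & Q) | (P | (S -> S)))))):
        T ((~(S & ~P) <-> ~P) & ((R & (S <-> R)) -> ((Q & Q) | (P | (S -> S))))): α-rule — add T (~(S & ~P) <-> ~P), T ((R & (S <-> R)) -> ((Q & Q) | (P | (S -> S)))).
        T (~(S & ~P) <-> ~P): β-rule — branch into T ~(S & ~P), T ~P  //  F ~(S & ~P), F ~P.
          branch 2.2.1 (add T ~(S & ~P), T ~P):
            T ((R & (S <-> R)) -> ((Q & Q) | (P | (S -> S)))): β-rule — branch into F (R & (S <-> R))  //  T ((Q & Q) | (P | (S -> S))).
              branch 2.2.1.1 (add F (R & (S <-> R))):
                T ~(S & ~P): β-rule — branch into F S  //  F ~P.
                  branch 2.2.1.1.1 (add F S):
                    F (R & (S <-> R)): β-rule — branch into F R  //  F (S <-> R).
                      branch 2.2.1.1.1.1 (add F R):
                        ○ open, literals {P=false, R=false, S=false}.
                      branch 2.2.1.1.1.2 (add F (S <-> R)):
                        F (S <-> R): β-rule — branch into T S, F R  //  F S, T R.
                          branch 2.2.1.1.1.2.1 (add T S, F R):
                            × closes — contains both S and ~S.
                          branch 2.2.1.1.1.2.2 (add F S, T R):
                            ○ open, literals {P=false, R=true, S=false}.
                  branch 2.2.1.1.2 (add F ~P):
                    × closes — contains both P and ~P.
              branch 2.2.1.2 (add T ((Q & Q) | (P | (S -> S)))):
                T ~(S & ~P): β-rule — branch into F S  //  F ~P.
                  branch 2.2.1.2.1 (add F S):
                    T ((Q & Q) | (P | (S -> S))): β-rule — branch into T (Q & Q)  //  T (P | (S -> S)).
                      branch 2.2.1.2.1.1 (add T (Q & Q)):
                        T (Q & Q): α-rule — add T Q, T Q.
                        ○ open, literals {P=false, Q=true, S=false}.
                      branch 2.2.1.2.1.2 (add T (P | (S -> S))):
                        T (P | (S -> S)): β-rule — branch into T P  //  T (S -> S).
                          branch 2.2.1.2.1.2.1 (add T P):
                            × closes — contains both P and ~P.
                          branch 2.2.1.2.1.2.2 (add T (S -> S)):
                            T (S -> S): β-rule — branch into F S  //  T S.
                              branch 2.2.1.2.1.2.2.1 (add F S):
                                ○ open, literals {P=false, S=false}.
                              branch 2.2.1.2.1.2.2.2 (add T S):
                                × closes — contains both S and ~S.
                  branch 2.2.1.2.2 (add F ~P):
                    × closes — contains both P and ~P.
          branch 2.2.2 (add F ~(S & ~P), F ~P):
            F ~(S & ~P): α-rule — add T S, T ~P.
            × closes — contains both P and ~P.
6 branches closed, 6 open.
Each open branch fixes some atoms; the unmentioned ones are free. Counting distinct full assignments: branch {S=true} (R, Q, P) contributes 8 new; branch {Q=false} (R, S, P) contributes 4 new; branch {P=false, R=false, S=false} (Q) contributes 1 new; branch {P=false, R=true, S=false} (Q) contributes 1 new; branch {P=false, Q=true, S=false} (R) contributes 0 new; branch {P=false, S=false} (R, Q) contributes 0 new. Total: 14.

14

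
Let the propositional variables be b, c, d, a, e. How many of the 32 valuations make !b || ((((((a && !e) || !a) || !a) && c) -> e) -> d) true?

26

Initial set: {(!b || ((((((a && !e) || !a) || !a) && c) -> e) -> d))}.
(!b || ((((((a && !e) || !a) || !a) && c) -> e) -> d)): β-rule — branch into !b  //  ((((((a && !e) || !a) || !a) && c) -> e) -> d).
  branch 1 (add !b):
    ○ open, literals {b=F}.
  branch 2 (add ((((((a && !e) || !a) || !a) && c) -> e) -> d)):
    ((((((a && !e) || !a) || !a) && c) -> e) -> d): β-rule — branch into !(((((a && !e) || !a) || !a) && c) -> e)  //  d.
      branch 2.1 (add !(((((a && !e) || !a) || !a) && c) -> e)):
        !(((((a && !e) || !a) || !a) && c) -> e): α-rule — add ((((a && !e) || !a) || !a) && c), !e.
        ((((a && !e) || !a) || !a) && c): α-rule — add (((a && !e) || !a) || !a), c.
        (((a && !e) || !a) || !a): β-rule — branch into ((a && !e) || !a)  //  !a.
          branch 2.1.1 (add ((a && !e) || !a)):
            ((a && !e) || !a): β-rule — branch into (a && !e)  //  !a.
              branch 2.1.1.1 (add (a && !e)):
                (a && !e): α-rule — add a, !e.
                ○ open, literals {a=T, c=T, e=F}.
              branch 2.1.1.2 (add !a):
                ○ open, literals {a=F, c=T, e=F}.
          branch 2.1.2 (add !a):
            ○ open, literals {a=F, c=T, e=F}.
      branch 2.2 (add d):
        ○ open, literals {d=T}.
0 branches closed, 5 open.
Each open branch fixes some atoms; the unmentioned ones are free. Counting distinct full assignments: branch {b=F} (c, d, a, e) contributes 16 new; branch {a=T, c=T, e=F} (b, d) contributes 2 new; branch {a=F, c=T, e=F} (b, d) contributes 2 new; branch {a=F, c=T, e=F} (b, d) contributes 0 new; branch {d=T} (b, c, a, e) contributes 6 new. Total: 26.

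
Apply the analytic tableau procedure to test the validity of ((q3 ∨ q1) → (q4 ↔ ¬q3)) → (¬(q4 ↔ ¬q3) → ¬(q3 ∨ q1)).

Valid

Assume the negation and expand:
Initial set: {¬(((q3 ∨ q1) → (q4 ↔ ¬q3)) → (¬(q4 ↔ ¬q3) → ¬(q3 ∨ q1)))}.
¬(((q3 ∨ q1) → (q4 ↔ ¬q3)) → (¬(q4 ↔ ¬q3) → ¬(q3 ∨ q1))): α-rule — add ((q3 ∨ q1) → (q4 ↔ ¬q3)), ¬(¬(q4 ↔ ¬q3) → ¬(q3 ∨ q1)).
¬(¬(q4 ↔ ¬q3) → ¬(q3 ∨ q1)): α-rule — add ¬(q4 ↔ ¬q3), ¬¬(q3 ∨ q1).
((q3 ∨ q1) → (q4 ↔ ¬q3)): β-rule — branch into ¬(q3 ∨ q1)  //  (q4 ↔ ¬q3).
  branch 1 (add ¬(q3 ∨ q1)):
    ¬(q3 ∨ q1): α-rule — add ¬q3, ¬q1.
    ¬(q4 ↔ ¬q3): β-rule — branch into q4, ¬¬q3  //  ¬q4, ¬q3.
      branch 1.1 (add q4, ¬¬q3):
        × closes — contains both q3 and ¬q3.
      branch 1.2 (add ¬q4, ¬q3):
        ¬¬(q3 ∨ q1): β-rule — branch into q3  //  q1.
          branch 1.2.1 (add q3):
            × closes — contains both q3 and ¬q3.
          branch 1.2.2 (add q1):
            × closes — contains both q1 and ¬q1.
  branch 2 (add (q4 ↔ ¬q3)):
    ¬(q4 ↔ ¬q3): β-rule — branch into q4, ¬¬q3  //  ¬q4, ¬q3.
      branch 2.1 (add q4, ¬¬q3):
        ¬¬(q3 ∨ q1): β-rule — branch into q3  //  q1.
          branch 2.1.1 (add q3):
            (q4 ↔ ¬q3): β-rule — branch into q4, ¬q3  //  ¬q4, ¬¬q3.
              branch 2.1.1.1 (add q4, ¬q3):
                × closes — contains both q3 and ¬q3.
              branch 2.1.1.2 (add ¬q4, ¬¬q3):
                × closes — contains both q4 and ¬q4.
          branch 2.1.2 (add q1):
            (q4 ↔ ¬q3): β-rule — branch into q4, ¬q3  //  ¬q4, ¬¬q3.
              branch 2.1.2.1 (add q4, ¬q3):
                × closes — contains both q3 and ¬q3.
              branch 2.1.2.2 (add ¬q4, ¬¬q3):
                × closes — contains both q4 and ¬q4.
      branch 2.2 (add ¬q4, ¬q3):
        ¬¬(q3 ∨ q1): β-rule — branch into q3  //  q1.
          branch 2.2.1 (add q3):
            × closes — contains both q3 and ¬q3.
          branch 2.2.2 (add q1):
            (q4 ↔ ¬q3): β-rule — branch into q4, ¬q3  //  ¬q4, ¬¬q3.
              branch 2.2.2.1 (add q4, ¬q3):
                × closes — contains both q4 and ¬q4.
              branch 2.2.2.2 (add ¬q4, ¬¬q3):
                × closes — contains both q3 and ¬q3.
All 10 branches close.
Every branch closed, so the negation is unsatisfiable and the formula is valid.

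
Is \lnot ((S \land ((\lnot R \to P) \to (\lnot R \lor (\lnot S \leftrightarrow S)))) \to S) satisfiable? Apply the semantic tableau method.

Initial set: {T \lnot ((S \land ((\lnot R \to P) \to (\lnot R \lor (\lnot S \leftrightarrow S)))) \to S)}.
T \lnot ((S \land ((\lnot R \to P) \to (\lnot R \lor (\lnot S \leftrightarrow S)))) \to S): α-rule — add T (S \land ((\lnot R \to P) \to (\lnot R \lor (\lnot S \leftrightarrow S)))), F S.
T (S \land ((\lnot R \to P) \to (\lnot R \lor (\lnot S \leftrightarrow S)))): α-rule — add T S, T ((\lnot R \to P) \to (\lnot R \lor (\lnot S \leftrightarrow S))).
× closes — contains both S and \lnot S.
All 1 branch closes.
Every branch closed; the formula is unsatisfiable.

Unsatisfiable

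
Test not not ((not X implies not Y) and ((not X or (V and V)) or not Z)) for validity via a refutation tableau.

Not valid

Assume the negation and expand:
Initial set: {F not not ((not X implies not Y) and ((not X or (V and V)) or not Z))}.
F not not ((not X implies not Y) and ((not X or (V and V)) or not Z)): drop double negation, giving F ((not X implies not Y) and ((not X or (V and V)) or not Z)).
F ((not X implies not Y) and ((not X or (V and V)) or not Z)): β-rule — branch into F (not X implies not Y)  //  F ((not X or (V and V)) or not Z).
  branch 1 (add F (not X implies not Y)):
    F (not X implies not Y): α-rule — add T not X, F not Y.
    ○ open, literals {X=0, Y=1}.
  branch 2 (add F ((not X or (V and V)) or not Z)):
    F ((not X or (V and V)) or not Z): α-rule — add F (not X or (V and V)), F not Z.
    F (not X or (V and V)): α-rule — add F not X, F (V and V).
    F (V and V): β-rule — branch into F V  //  F V.
      branch 2.1 (add F V):
        ○ open, literals {V=0, X=1, Z=1}.
      branch 2.2 (add F V):
        ○ open, literals {V=0, X=1, Z=1}.
0 branches closed, 3 open.
An open branch gives a countermodel: X=0, Y=1 (unmentioned atoms arbitrary); under it the original formula is false.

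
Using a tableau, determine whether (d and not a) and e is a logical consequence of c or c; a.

No

Initial set: {(c or c); a; not ((d and not a) and e)}.
(c or c): β-rule — branch into c  //  c.
  branch 1 (add c):
    not ((d and not a) and e): β-rule — branch into not (d and not a)  //  not e.
      branch 1.1 (add not (d and not a)):
        not (d and not a): β-rule — branch into not d  //  not not a.
          branch 1.1.1 (add not d):
            ○ open, literals {a=1, c=1, d=0}.
          branch 1.1.2 (add not not a):
            ○ open, literals {a=1, c=1}.
      branch 1.2 (add not e):
        ○ open, literals {a=1, c=1, e=0}.
  branch 2 (add c):
    not ((d and not a) and e): β-rule — branch into not (d and not a)  //  not e.
      branch 2.1 (add not (d and not a)):
        not (d and not a): β-rule — branch into not d  //  not not a.
          branch 2.1.1 (add not d):
            ○ open, literals {a=1, c=1, d=0}.
          branch 2.1.2 (add not not a):
            ○ open, literals {a=1, c=1}.
      branch 2.2 (add not e):
        ○ open, literals {a=1, c=1, e=0}.
0 branches closed, 6 open.
An open branch gives a countermodel: a=1, c=1, d=0 (unmentioned atoms arbitrary); the premises hold there but the conclusion fails.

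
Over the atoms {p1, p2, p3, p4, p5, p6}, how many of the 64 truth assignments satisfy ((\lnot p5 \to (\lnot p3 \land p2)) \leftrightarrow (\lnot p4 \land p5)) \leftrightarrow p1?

Initial set: {T (((\lnot p5 \to (\lnot p3 \land p2)) \leftrightarrow (\lnot p4 \land p5)) \leftrightarrow p1)}.
T (((\lnot p5 \to (\lnot p3 \land p2)) \leftrightarrow (\lnot p4 \land p5)) \leftrightarrow p1): β-rule — branch into T ((\lnot p5 \to (\lnot p3 \land p2)) \leftrightarrow (\lnot p4 \land p5)), T p1  //  F ((\lnot p5 \to (\lnot p3 \land p2)) \leftrightarrow (\lnot p4 \land p5)), F p1.
  branch 1 (add T ((\lnot p5 \to (\lnot p3 \land p2)) \leftrightarrow (\lnot p4 \land p5)), T p1):
    T ((\lnot p5 \to (\lnot p3 \land p2)) \leftrightarrow (\lnot p4 \land p5)): β-rule — branch into T (\lnot p5 \to (\lnot p3 \land p2)), T (\lnot p4 \land p5)  //  F (\lnot p5 \to (\lnot p3 \land p2)), F (\lnot p4 \land p5).
      branch 1.1 (add T (\lnot p5 \to (\lnot p3 \land p2)), T (\lnot p4 \land p5)):
        T (\lnot p4 \land p5): α-rule — add T \lnot p4, T p5.
        T (\lnot p5 \to (\lnot p3 \land p2)): β-rule — branch into F \lnot p5  //  T (\lnot p3 \land p2).
          branch 1.1.1 (add F \lnot p5):
            ○ open, literals {p1=1, p4=0, p5=1}.
          branch 1.1.2 (add T (\lnot p3 \land p2)):
            T (\lnot p3 \land p2): α-rule — add T \lnot p3, T p2.
            ○ open, literals {p1=1, p2=1, p3=0, p4=0, p5=1}.
      branch 1.2 (add F (\lnot p5 \to (\lnot p3 \land p2)), F (\lnot p4 \land p5)):
        F (\lnot p5 \to (\lnot p3 \land p2)): α-rule — add T \lnot p5, F (\lnot p3 \land p2).
        F (\lnot p4 \land p5): β-rule — branch into F \lnot p4  //  F p5.
          branch 1.2.1 (add F \lnot p4):
            F (\lnot p3 \land p2): β-rule — branch into F \lnot p3  //  F p2.
              branch 1.2.1.1 (add F \lnot p3):
                ○ open, literals {p1=1, p3=1, p4=1, p5=0}.
              branch 1.2.1.2 (add F p2):
                ○ open, literals {p1=1, p2=0, p4=1, p5=0}.
          branch 1.2.2 (add F p5):
            F (\lnot p3 \land p2): β-rule — branch into F \lnot p3  //  F p2.
              branch 1.2.2.1 (add F \lnot p3):
                ○ open, literals {p1=1, p3=1, p5=0}.
              branch 1.2.2.2 (add F p2):
                ○ open, literals {p1=1, p2=0, p5=0}.
  branch 2 (add F ((\lnot p5 \to (\lnot p3 \land p2)) \leftrightarrow (\lnot p4 \land p5)), F p1):
    F ((\lnot p5 \to (\lnot p3 \land p2)) \leftrightarrow (\lnot p4 \land p5)): β-rule — branch into T (\lnot p5 \to (\lnot p3 \land p2)), F (\lnot p4 \land p5)  //  F (\lnot p5 \to (\lnot p3 \land p2)), T (\lnot p4 \land p5).
      branch 2.1 (add T (\lnot p5 \to (\lnot p3 \land p2)), F (\lnot p4 \land p5)):
        T (\lnot p5 \to (\lnot p3 \land p2)): β-rule — branch into F \lnot p5  //  T (\lnot p3 \land p2).
          branch 2.1.1 (add F \lnot p5):
            F (\lnot p4 \land p5): β-rule — branch into F \lnot p4  //  F p5.
              branch 2.1.1.1 (add F \lnot p4):
                ○ open, literals {p1=0, p4=1, p5=1}.
              branch 2.1.1.2 (add F p5):
                × closes — contains both p5 and \lnot p5.
          branch 2.1.2 (add T (\lnot p3 \land p2)):
            T (\lnot p3 \land p2): α-rule — add T \lnot p3, T p2.
            F (\lnot p4 \land p5): β-rule — branch into F \lnot p4  //  F p5.
              branch 2.1.2.1 (add F \lnot p4):
                ○ open, literals {p1=0, p2=1, p3=0, p4=1}.
              branch 2.1.2.2 (add F p5):
                ○ open, literals {p1=0, p2=1, p3=0, p5=0}.
      branch 2.2 (add F (\lnot p5 \to (\lnot p3 \land p2)), T (\lnot p4 \land p5)):
        F (\lnot p5 \to (\lnot p3 \land p2)): α-rule — add T \lnot p5, F (\lnot p3 \land p2).
        T (\lnot p4 \land p5): α-rule — add T \lnot p4, T p5.
        × closes — contains both p5 and \lnot p5.
2 branches closed, 9 open.
Each open branch fixes some atoms; the unmentioned ones are free. Counting distinct full assignments: branch {p1=1, p4=0, p5=1} (p2, p3, p6) contributes 8 new; branch {p1=1, p2=1, p3=0, p4=0, p5=1} (p6) contributes 0 new; branch {p1=1, p3=1, p4=1, p5=0} (p2, p6) contributes 4 new; branch {p1=1, p2=0, p4=1, p5=0} (p3, p6) contributes 2 new; branch {p1=1, p3=1, p5=0} (p2, p4, p6) contributes 4 new; branch {p1=1, p2=0, p5=0} (p3, p4, p6) contributes 2 new; branch {p1=0, p4=1, p5=1} (p2, p3, p6) contributes 8 new; branch {p1=0, p2=1, p3=0, p4=1} (p5, p6) contributes 2 new; branch {p1=0, p2=1, p3=0, p5=0} (p4, p6) contributes 2 new. Total: 32.

32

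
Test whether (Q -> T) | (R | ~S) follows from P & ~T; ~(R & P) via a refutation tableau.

No

Initial set: {(P & ~T); ~(R & P); ~((Q -> T) | (R | ~S))}.
(P & ~T): α-rule — add P, ~T.
~((Q -> T) | (R | ~S)): α-rule — add ~(Q -> T), ~(R | ~S).
~(Q -> T): α-rule — add Q, ~T.
~(R | ~S): α-rule — add ~R, ~~S.
~(R & P): β-rule — branch into ~R  //  ~P.
  branch 1 (add ~R):
    ○ open, literals {P=T, Q=T, R=F, S=T, T=F}.
  branch 2 (add ~P):
    × closes — contains both P and ~P.
1 branch closed, 1 open.
An open branch gives a countermodel: P=T, Q=T, R=F, S=T, T=F (unmentioned atoms arbitrary); the premises hold there but the conclusion fails.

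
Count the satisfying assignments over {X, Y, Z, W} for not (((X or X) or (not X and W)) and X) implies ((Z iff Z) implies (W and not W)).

Initial set: {T (not (((X or X) or (not X and W)) and X) implies ((Z iff Z) implies (W and not W)))}.
T (not (((X or X) or (not X and W)) and X) implies ((Z iff Z) implies (W and not W))): β-rule — branch into F not (((X or X) or (not X and W)) and X)  //  T ((Z iff Z) implies (W and not W)).
  branch 1 (add F not (((X or X) or (not X and W)) and X)):
    F not (((X or X) or (not X and W)) and X): α-rule — add T ((X or X) or (not X and W)), T X.
    T ((X or X) or (not X and W)): β-rule — branch into T (X or X)  //  T (not X and W).
      branch 1.1 (add T (X or X)):
        T (X or X): β-rule — branch into T X  //  T X.
          branch 1.1.1 (add T X):
            ○ open, literals {X=T}.
          branch 1.1.2 (add T X):
            ○ open, literals {X=T}.
      branch 1.2 (add T (not X and W)):
        T (not X and W): α-rule — add T not X, T W.
        × closes — contains both X and not X.
  branch 2 (add T ((Z iff Z) implies (W and not W))):
    T ((Z iff Z) implies (W and not W)): β-rule — branch into F (Z iff Z)  //  T (W and not W).
      branch 2.1 (add F (Z iff Z)):
        F (Z iff Z): β-rule — branch into T Z, F Z  //  F Z, T Z.
          branch 2.1.1 (add T Z, F Z):
            × closes — contains both Z and not Z.
          branch 2.1.2 (add F Z, T Z):
            × closes — contains both Z and not Z.
      branch 2.2 (add T (W and not W)):
        T (W and not W): α-rule — add T W, T not W.
        × closes — contains both W and not W.
4 branches closed, 2 open.
Each open branch fixes some atoms; the unmentioned ones are free. Counting distinct full assignments: branch {X=T} (Y, Z, W) contributes 8 new; branch {X=T} (Y, Z, W) contributes 0 new. Total: 8.

8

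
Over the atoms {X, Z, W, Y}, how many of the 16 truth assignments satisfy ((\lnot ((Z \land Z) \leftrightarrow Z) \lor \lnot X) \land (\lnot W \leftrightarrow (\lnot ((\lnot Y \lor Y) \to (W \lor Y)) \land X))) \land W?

4

Initial set: {(((\lnot ((Z \land Z) \leftrightarrow Z) \lor \lnot X) \land (\lnot W \leftrightarrow (\lnot ((\lnot Y \lor Y) \to (W \lor Y)) \land X))) \land W)}.
(((\lnot ((Z \land Z) \leftrightarrow Z) \lor \lnot X) \land (\lnot W \leftrightarrow (\lnot ((\lnot Y \lor Y) \to (W \lor Y)) \land X))) \land W): α-rule — add ((\lnot ((Z \land Z) \leftrightarrow Z) \lor \lnot X) \land (\lnot W \leftrightarrow (\lnot ((\lnot Y \lor Y) \to (W \lor Y)) \land X))), W.
((\lnot ((Z \land Z) \leftrightarrow Z) \lor \lnot X) \land (\lnot W \leftrightarrow (\lnot ((\lnot Y \lor Y) \to (W \lor Y)) \land X))): α-rule — add (\lnot ((Z \land Z) \leftrightarrow Z) \lor \lnot X), (\lnot W \leftrightarrow (\lnot ((\lnot Y \lor Y) \to (W \lor Y)) \land X)).
(\lnot ((Z \land Z) \leftrightarrow Z) \lor \lnot X): β-rule — branch into \lnot ((Z \land Z) \leftrightarrow Z)  //  \lnot X.
  branch 1 (add \lnot ((Z \land Z) \leftrightarrow Z)):
    (\lnot W \leftrightarrow (\lnot ((\lnot Y \lor Y) \to (W \lor Y)) \land X)): β-rule — branch into \lnot W, (\lnot ((\lnot Y \lor Y) \to (W \lor Y)) \land X)  //  \lnot \lnot W, \lnot (\lnot ((\lnot Y \lor Y) \to (W \lor Y)) \land X).
      branch 1.1 (add \lnot W, (\lnot ((\lnot Y \lor Y) \to (W \lor Y)) \land X)):
        × closes — contains both W and \lnot W.
      branch 1.2 (add \lnot \lnot W, \lnot (\lnot ((\lnot Y \lor Y) \to (W \lor Y)) \land X)):
        \lnot ((Z \land Z) \leftrightarrow Z): β-rule — branch into (Z \land Z), \lnot Z  //  \lnot (Z \land Z), Z.
          branch 1.2.1 (add (Z \land Z), \lnot Z):
            (Z \land Z): α-rule — add Z, Z.
            × closes — contains both Z and \lnot Z.
          branch 1.2.2 (add \lnot (Z \land Z), Z):
            \lnot (\lnot ((\lnot Y \lor Y) \to (W \lor Y)) \land X): β-rule — branch into \lnot \lnot ((\lnot Y \lor Y) \to (W \lor Y))  //  \lnot X.
              branch 1.2.2.1 (add \lnot \lnot ((\lnot Y \lor Y) \to (W \lor Y))):
                \lnot (Z \land Z): β-rule — branch into \lnot Z  //  \lnot Z.
                  branch 1.2.2.1.1 (add \lnot Z):
                    × closes — contains both Z and \lnot Z.
                  branch 1.2.2.1.2 (add \lnot Z):
                    × closes — contains both Z and \lnot Z.
              branch 1.2.2.2 (add \lnot X):
                \lnot (Z \land Z): β-rule — branch into \lnot Z  //  \lnot Z.
                  branch 1.2.2.2.1 (add \lnot Z):
                    × closes — contains both Z and \lnot Z.
                  branch 1.2.2.2.2 (add \lnot Z):
                    × closes — contains both Z and \lnot Z.
  branch 2 (add \lnot X):
    (\lnot W \leftrightarrow (\lnot ((\lnot Y \lor Y) \to (W \lor Y)) \land X)): β-rule — branch into \lnot W, (\lnot ((\lnot Y \lor Y) \to (W \lor Y)) \land X)  //  \lnot \lnot W, \lnot (\lnot ((\lnot Y \lor Y) \to (W \lor Y)) \land X).
      branch 2.1 (add \lnot W, (\lnot ((\lnot Y \lor Y) \to (W \lor Y)) \land X)):
        × closes — contains both W and \lnot W.
      branch 2.2 (add \lnot \lnot W, \lnot (\lnot ((\lnot Y \lor Y) \to (W \lor Y)) \land X)):
        \lnot (\lnot ((\lnot Y \lor Y) \to (W \lor Y)) \land X): β-rule — branch into \lnot \lnot ((\lnot Y \lor Y) \to (W \lor Y))  //  \lnot X.
          branch 2.2.1 (add \lnot \lnot ((\lnot Y \lor Y) \to (W \lor Y))):
            \lnot \lnot ((\lnot Y \lor Y) \to (W \lor Y)): β-rule — branch into \lnot (\lnot Y \lor Y)  //  (W \lor Y).
              branch 2.2.1.1 (add \lnot (\lnot Y \lor Y)):
                \lnot (\lnot Y \lor Y): α-rule — add \lnot \lnot Y, \lnot Y.
                × closes — contains both Y and \lnot Y.
              branch 2.2.1.2 (add (W \lor Y)):
                (W \lor Y): β-rule — branch into W  //  Y.
                  branch 2.2.1.2.1 (add W):
                    ○ open, literals {W=1, X=0}.
                  branch 2.2.1.2.2 (add Y):
                    ○ open, literals {W=1, X=0, Y=1}.
          branch 2.2.2 (add \lnot X):
            ○ open, literals {W=1, X=0}.
8 branches closed, 3 open.
Each open branch fixes some atoms; the unmentioned ones are free. Counting distinct full assignments: branch {W=1, X=0} (Z, Y) contributes 4 new; branch {W=1, X=0, Y=1} (Z) contributes 0 new; branch {W=1, X=0} (Z, Y) contributes 0 new. Total: 4.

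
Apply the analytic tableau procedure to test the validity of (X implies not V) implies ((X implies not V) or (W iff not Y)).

Assume the negation and expand:
Initial set: {not ((X implies not V) implies ((X implies not V) or (W iff not Y)))}.
not ((X implies not V) implies ((X implies not V) or (W iff not Y))): α-rule — add (X implies not V), not ((X implies not V) or (W iff not Y)).
not ((X implies not V) or (W iff not Y)): α-rule — add not (X implies not V), not (W iff not Y).
not (X implies not V): α-rule — add X, not not V.
(X implies not V): β-rule — branch into not X  //  not V.
  branch 1 (add not X):
    × closes — contains both X and not X.
  branch 2 (add not V):
    × closes — contains both V and not V.
All 2 branches close.
Every branch closed, so the negation is unsatisfiable and the formula is valid.

Valid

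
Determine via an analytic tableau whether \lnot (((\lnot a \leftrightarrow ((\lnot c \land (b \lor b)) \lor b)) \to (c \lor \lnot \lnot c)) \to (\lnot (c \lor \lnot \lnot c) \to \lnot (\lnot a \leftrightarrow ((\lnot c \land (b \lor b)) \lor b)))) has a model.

Initial set: {\lnot (((\lnot a \leftrightarrow ((\lnot c \land (b \lor b)) \lor b)) \to (c \lor \lnot \lnot c)) \to (\lnot (c \lor \lnot \lnot c) \to \lnot (\lnot a \leftrightarrow ((\lnot c \land (b \lor b)) \lor b))))}.
\lnot (((\lnot a \leftrightarrow ((\lnot c \land (b \lor b)) \lor b)) \to (c \lor \lnot \lnot c)) \to (\lnot (c \lor \lnot \lnot c) \to \lnot (\lnot a \leftrightarrow ((\lnot c \land (b \lor b)) \lor b)))): α-rule — add ((\lnot a \leftrightarrow ((\lnot c \land (b \lor b)) \lor b)) \to (c \lor \lnot \lnot c)), \lnot (\lnot (c \lor \lnot \lnot c) \to \lnot (\lnot a \leftrightarrow ((\lnot c \land (b \lor b)) \lor b))).
\lnot (\lnot (c \lor \lnot \lnot c) \to \lnot (\lnot a \leftrightarrow ((\lnot c \land (b \lor b)) \lor b))): α-rule — add \lnot (c \lor \lnot \lnot c), \lnot \lnot (\lnot a \leftrightarrow ((\lnot c \land (b \lor b)) \lor b)).
\lnot (c \lor \lnot \lnot c): α-rule — add \lnot c, \lnot \lnot \lnot c.
\lnot \lnot \lnot c: drop double negation, giving \lnot c.
((\lnot a \leftrightarrow ((\lnot c \land (b \lor b)) \lor b)) \to (c \lor \lnot \lnot c)): β-rule — branch into \lnot (\lnot a \leftrightarrow ((\lnot c \land (b \lor b)) \lor b))  //  (c \lor \lnot \lnot c).
  branch 1 (add \lnot (\lnot a \leftrightarrow ((\lnot c \land (b \lor b)) \lor b))):
    \lnot \lnot (\lnot a \leftrightarrow ((\lnot c \land (b \lor b)) \lor b)): β-rule — branch into \lnot a, ((\lnot c \land (b \lor b)) \lor b)  //  \lnot \lnot a, \lnot ((\lnot c \land (b \lor b)) \lor b).
      branch 1.1 (add \lnot a, ((\lnot c \land (b \lor b)) \lor b)):
        \lnot (\lnot a \leftrightarrow ((\lnot c \land (b \lor b)) \lor b)): β-rule — branch into \lnot a, \lnot ((\lnot c \land (b \lor b)) \lor b)  //  \lnot \lnot a, ((\lnot c \land (b \lor b)) \lor b).
          branch 1.1.1 (add \lnot a, \lnot ((\lnot c \land (b \lor b)) \lor b)):
            \lnot ((\lnot c \land (b \lor b)) \lor b): α-rule — add \lnot (\lnot c \land (b \lor b)), \lnot b.
            ((\lnot c \land (b \lor b)) \lor b): β-rule — branch into (\lnot c \land (b \lor b))  //  b.
              branch 1.1.1.1 (add (\lnot c \land (b \lor b))):
                (\lnot c \land (b \lor b)): α-rule — add \lnot c, (b \lor b).
                \lnot (\lnot c \land (b \lor b)): β-rule — branch into \lnot \lnot c  //  \lnot (b \lor b).
                  branch 1.1.1.1.1 (add \lnot \lnot c):
                    × closes — contains both c and \lnot c.
                  branch 1.1.1.1.2 (add \lnot (b \lor b)):
                    \lnot (b \lor b): α-rule — add \lnot b, \lnot b.
                    (b \lor b): β-rule — branch into b  //  b.
                      branch 1.1.1.1.2.1 (add b):
                        × closes — contains both b and \lnot b.
                      branch 1.1.1.1.2.2 (add b):
                        × closes — contains both b and \lnot b.
              branch 1.1.1.2 (add b):
                × closes — contains both b and \lnot b.
          branch 1.1.2 (add \lnot \lnot a, ((\lnot c \land (b \lor b)) \lor b)):
            × closes — contains both a and \lnot a.
      branch 1.2 (add \lnot \lnot a, \lnot ((\lnot c \land (b \lor b)) \lor b)):
        \lnot ((\lnot c \land (b \lor b)) \lor b): α-rule — add \lnot (\lnot c \land (b \lor b)), \lnot b.
        \lnot (\lnot a \leftrightarrow ((\lnot c \land (b \lor b)) \lor b)): β-rule — branch into \lnot a, \lnot ((\lnot c \land (b \lor b)) \lor b)  //  \lnot \lnot a, ((\lnot c \land (b \lor b)) \lor b).
          branch 1.2.1 (add \lnot a, \lnot ((\lnot c \land (b \lor b)) \lor b)):
            × closes — contains both a and \lnot a.
          branch 1.2.2 (add \lnot \lnot a, ((\lnot c \land (b \lor b)) \lor b)):
            \lnot (\lnot c \land (b \lor b)): β-rule — branch into \lnot \lnot c  //  \lnot (b \lor b).
              branch 1.2.2.1 (add \lnot \lnot c):
                × closes — contains both c and \lnot c.
              branch 1.2.2.2 (add \lnot (b \lor b)):
                \lnot (b \lor b): α-rule — add \lnot b, \lnot b.
                ((\lnot c \land (b \lor b)) \lor b): β-rule — branch into (\lnot c \land (b \lor b))  //  b.
                  branch 1.2.2.2.1 (add (\lnot c \land (b \lor b))):
                    (\lnot c \land (b \lor b)): α-rule — add \lnot c, (b \lor b).
                    (b \lor b): β-rule — branch into b  //  b.
                      branch 1.2.2.2.1.1 (add b):
                        × closes — contains both b and \lnot b.
                      branch 1.2.2.2.1.2 (add b):
                        × closes — contains both b and \lnot b.
                  branch 1.2.2.2.2 (add b):
                    × closes — contains both b and \lnot b.
  branch 2 (add (c \lor \lnot \lnot c)):
    \lnot \lnot (\lnot a \leftrightarrow ((\lnot c \land (b \lor b)) \lor b)): β-rule — branch into \lnot a, ((\lnot c \land (b \lor b)) \lor b)  //  \lnot \lnot a, \lnot ((\lnot c \land (b \lor b)) \lor b).
      branch 2.1 (add \lnot a, ((\lnot c \land (b \lor b)) \lor b)):
        (c \lor \lnot \lnot c): β-rule — branch into c  //  \lnot \lnot c.
          branch 2.1.1 (add c):
            × closes — contains both c and \lnot c.
          branch 2.1.2 (add \lnot \lnot c):
            \lnot \lnot c: drop double negation, giving c.
            × closes — contains both c and \lnot c.
      branch 2.2 (add \lnot \lnot a, \lnot ((\lnot c \land (b \lor b)) \lor b)):
        \lnot ((\lnot c \land (b \lor b)) \lor b): α-rule — add \lnot (\lnot c \land (b \lor b)), \lnot b.
        (c \lor \lnot \lnot c): β-rule — branch into c  //  \lnot \lnot c.
          branch 2.2.1 (add c):
            × closes — contains both c and \lnot c.
          branch 2.2.2 (add \lnot \lnot c):
            \lnot \lnot c: drop double negation, giving c.
            × closes — contains both c and \lnot c.
All 14 branches close.
Every branch closed; the formula is unsatisfiable.

Unsatisfiable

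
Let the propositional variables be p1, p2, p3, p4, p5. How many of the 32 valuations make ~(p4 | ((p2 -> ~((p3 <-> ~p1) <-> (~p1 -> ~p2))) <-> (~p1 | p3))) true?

4

Initial set: {T ~(p4 | ((p2 -> ~((p3 <-> ~p1) <-> (~p1 -> ~p2))) <-> (~p1 | p3)))}.
T ~(p4 | ((p2 -> ~((p3 <-> ~p1) <-> (~p1 -> ~p2))) <-> (~p1 | p3))): α-rule — add F p4, F ((p2 -> ~((p3 <-> ~p1) <-> (~p1 -> ~p2))) <-> (~p1 | p3)).
F ((p2 -> ~((p3 <-> ~p1) <-> (~p1 -> ~p2))) <-> (~p1 | p3)): β-rule — branch into T (p2 -> ~((p3 <-> ~p1) <-> (~p1 -> ~p2))), F (~p1 | p3)  //  F (p2 -> ~((p3 <-> ~p1) <-> (~p1 -> ~p2))), T (~p1 | p3).
  branch 1 (add T (p2 -> ~((p3 <-> ~p1) <-> (~p1 -> ~p2))), F (~p1 | p3)):
    F (~p1 | p3): α-rule — add F ~p1, F p3.
    T (p2 -> ~((p3 <-> ~p1) <-> (~p1 -> ~p2))): β-rule — branch into F p2  //  T ~((p3 <-> ~p1) <-> (~p1 -> ~p2)).
      branch 1.1 (add F p2):
        ○ open, literals {p1=1, p2=0, p3=0, p4=0}.
      branch 1.2 (add T ~((p3 <-> ~p1) <-> (~p1 -> ~p2))):
        T ~((p3 <-> ~p1) <-> (~p1 -> ~p2)): β-rule — branch into T (p3 <-> ~p1), F (~p1 -> ~p2)  //  F (p3 <-> ~p1), T (~p1 -> ~p2).
          branch 1.2.1 (add T (p3 <-> ~p1), F (~p1 -> ~p2)):
            F (~p1 -> ~p2): α-rule — add T ~p1, F ~p2.
            × closes — contains both p1 and ~p1.
          branch 1.2.2 (add F (p3 <-> ~p1), T (~p1 -> ~p2)):
            F (p3 <-> ~p1): β-rule — branch into T p3, F ~p1  //  F p3, T ~p1.
              branch 1.2.2.1 (add T p3, F ~p1):
                × closes — contains both p3 and ~p3.
              branch 1.2.2.2 (add F p3, T ~p1):
                × closes — contains both p1 and ~p1.
  branch 2 (add F (p2 -> ~((p3 <-> ~p1) <-> (~p1 -> ~p2))), T (~p1 | p3)):
    F (p2 -> ~((p3 <-> ~p1) <-> (~p1 -> ~p2))): α-rule — add T p2, F ~((p3 <-> ~p1) <-> (~p1 -> ~p2)).
    T (~p1 | p3): β-rule — branch into T ~p1  //  T p3.
      branch 2.1 (add T ~p1):
        F ~((p3 <-> ~p1) <-> (~p1 -> ~p2)): β-rule — branch into T (p3 <-> ~p1), T (~p1 -> ~p2)  //  F (p3 <-> ~p1), F (~p1 -> ~p2).
          branch 2.1.1 (add T (p3 <-> ~p1), T (~p1 -> ~p2)):
            T (p3 <-> ~p1): β-rule — branch into T p3, T ~p1  //  F p3, F ~p1.
              branch 2.1.1.1 (add T p3, T ~p1):
                T (~p1 -> ~p2): β-rule — branch into F ~p1  //  T ~p2.
                  branch 2.1.1.1.1 (add F ~p1):
                    × closes — contains both p1 and ~p1.
                  branch 2.1.1.1.2 (add T ~p2):
                    × closes — contains both p2 and ~p2.
              branch 2.1.1.2 (add F p3, F ~p1):
                × closes — contains both p1 and ~p1.
          branch 2.1.2 (add F (p3 <-> ~p1), F (~p1 -> ~p2)):
            F (~p1 -> ~p2): α-rule — add T ~p1, F ~p2.
            F (p3 <-> ~p1): β-rule — branch into T p3, F ~p1  //  F p3, T ~p1.
              branch 2.1.2.1 (add T p3, F ~p1):
                × closes — contains both p1 and ~p1.
              branch 2.1.2.2 (add F p3, T ~p1):
                ○ open, literals {p1=0, p2=1, p3=0, p4=0}.
      branch 2.2 (add T p3):
        F ~((p3 <-> ~p1) <-> (~p1 -> ~p2)): β-rule — branch into T (p3 <-> ~p1), T (~p1 -> ~p2)  //  F (p3 <-> ~p1), F (~p1 -> ~p2).
          branch 2.2.1 (add T (p3 <-> ~p1), T (~p1 -> ~p2)):
            T (p3 <-> ~p1): β-rule — branch into T p3, T ~p1  //  F p3, F ~p1.
              branch 2.2.1.1 (add T p3, T ~p1):
                T (~p1 -> ~p2): β-rule — branch into F ~p1  //  T ~p2.
                  branch 2.2.1.1.1 (add F ~p1):
                    × closes — contains both p1 and ~p1.
                  branch 2.2.1.1.2 (add T ~p2):
                    × closes — contains both p2 and ~p2.
              branch 2.2.1.2 (add F p3, F ~p1):
                × closes — contains both p3 and ~p3.
          branch 2.2.2 (add F (p3 <-> ~p1), F (~p1 -> ~p2)):
            F (~p1 -> ~p2): α-rule — add T ~p1, F ~p2.
            F (p3 <-> ~p1): β-rule — branch into T p3, F ~p1  //  F p3, T ~p1.
              branch 2.2.2.1 (add T p3, F ~p1):
                × closes — contains both p1 and ~p1.
              branch 2.2.2.2 (add F p3, T ~p1):
                × closes — contains both p3 and ~p3.
12 branches closed, 2 open.
Each open branch fixes some atoms; the unmentioned ones are free. Counting distinct full assignments: branch {p1=1, p2=0, p3=0, p4=0} (p5) contributes 2 new; branch {p1=0, p2=1, p3=0, p4=0} (p5) contributes 2 new. Total: 4.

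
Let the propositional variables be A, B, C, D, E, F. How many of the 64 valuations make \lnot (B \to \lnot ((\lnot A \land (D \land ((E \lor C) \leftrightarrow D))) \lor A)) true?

Initial set: {\lnot (B \to \lnot ((\lnot A \land (D \land ((E \lor C) \leftrightarrow D))) \lor A))}.
\lnot (B \to \lnot ((\lnot A \land (D \land ((E \lor C) \leftrightarrow D))) \lor A)): α-rule — add B, \lnot \lnot ((\lnot A \land (D \land ((E \lor C) \leftrightarrow D))) \lor A).
\lnot \lnot ((\lnot A \land (D \land ((E \lor C) \leftrightarrow D))) \lor A): β-rule — branch into (\lnot A \land (D \land ((E \lor C) \leftrightarrow D)))  //  A.
  branch 1 (add (\lnot A \land (D \land ((E \lor C) \leftrightarrow D)))):
    (\lnot A \land (D \land ((E \lor C) \leftrightarrow D))): α-rule — add \lnot A, (D \land ((E \lor C) \leftrightarrow D)).
    (D \land ((E \lor C) \leftrightarrow D)): α-rule — add D, ((E \lor C) \leftrightarrow D).
    ((E \lor C) \leftrightarrow D): β-rule — branch into (E \lor C), D  //  \lnot (E \lor C), \lnot D.
      branch 1.1 (add (E \lor C), D):
        (E \lor C): β-rule — branch into E  //  C.
          branch 1.1.1 (add E):
            ○ open, literals {A=F, B=T, D=T, E=T}.
          branch 1.1.2 (add C):
            ○ open, literals {A=F, B=T, C=T, D=T}.
      branch 1.2 (add \lnot (E \lor C), \lnot D):
        × closes — contains both D and \lnot D.
  branch 2 (add A):
    ○ open, literals {A=T, B=T}.
1 branch closed, 3 open.
Each open branch fixes some atoms; the unmentioned ones are free. Counting distinct full assignments: branch {A=F, B=T, D=T, E=T} (C, F) contributes 4 new; branch {A=F, B=T, C=T, D=T} (E, F) contributes 2 new; branch {A=T, B=T} (C, D, E, F) contributes 16 new. Total: 22.

22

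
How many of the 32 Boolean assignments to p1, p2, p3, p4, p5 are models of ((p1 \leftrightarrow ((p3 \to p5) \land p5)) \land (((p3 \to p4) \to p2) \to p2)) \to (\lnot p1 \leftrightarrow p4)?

Initial set: {(((p1 \leftrightarrow ((p3 \to p5) \land p5)) \land (((p3 \to p4) \to p2) \to p2)) \to (\lnot p1 \leftrightarrow p4))}.
(((p1 \leftrightarrow ((p3 \to p5) \land p5)) \land (((p3 \to p4) \to p2) \to p2)) \to (\lnot p1 \leftrightarrow p4)): β-rule — branch into \lnot ((p1 \leftrightarrow ((p3 \to p5) \land p5)) \land (((p3 \to p4) \to p2) \to p2))  //  (\lnot p1 \leftrightarrow p4).
  branch 1 (add \lnot ((p1 \leftrightarrow ((p3 \to p5) \land p5)) \land (((p3 \to p4) \to p2) \to p2))):
    \lnot ((p1 \leftrightarrow ((p3 \to p5) \land p5)) \land (((p3 \to p4) \to p2) \to p2)): β-rule — branch into \lnot (p1 \leftrightarrow ((p3 \to p5) \land p5))  //  \lnot (((p3 \to p4) \to p2) \to p2).
      branch 1.1 (add \lnot (p1 \leftrightarrow ((p3 \to p5) \land p5))):
        \lnot (p1 \leftrightarrow ((p3 \to p5) \land p5)): β-rule — branch into p1, \lnot ((p3 \to p5) \land p5)  //  \lnot p1, ((p3 \to p5) \land p5).
          branch 1.1.1 (add p1, \lnot ((p3 \to p5) \land p5)):
            \lnot ((p3 \to p5) \land p5): β-rule — branch into \lnot (p3 \to p5)  //  \lnot p5.
              branch 1.1.1.1 (add \lnot (p3 \to p5)):
                \lnot (p3 \to p5): α-rule — add p3, \lnot p5.
                ○ open, literals {p1=1, p3=1, p5=0}.
              branch 1.1.1.2 (add \lnot p5):
                ○ open, literals {p1=1, p5=0}.
          branch 1.1.2 (add \lnot p1, ((p3 \to p5) \land p5)):
            ((p3 \to p5) \land p5): α-rule — add (p3 \to p5), p5.
            (p3 \to p5): β-rule — branch into \lnot p3  //  p5.
              branch 1.1.2.1 (add \lnot p3):
                ○ open, literals {p1=0, p3=0, p5=1}.
              branch 1.1.2.2 (add p5):
                ○ open, literals {p1=0, p5=1}.
      branch 1.2 (add \lnot (((p3 \to p4) \to p2) \to p2)):
        \lnot (((p3 \to p4) \to p2) \to p2): α-rule — add ((p3 \to p4) \to p2), \lnot p2.
        ((p3 \to p4) \to p2): β-rule — branch into \lnot (p3 \to p4)  //  p2.
          branch 1.2.1 (add \lnot (p3 \to p4)):
            \lnot (p3 \to p4): α-rule — add p3, \lnot p4.
            ○ open, literals {p2=0, p3=1, p4=0}.
          branch 1.2.2 (add p2):
            × closes — contains both p2 and \lnot p2.
  branch 2 (add (\lnot p1 \leftrightarrow p4)):
    (\lnot p1 \leftrightarrow p4): β-rule — branch into \lnot p1, p4  //  \lnot \lnot p1, \lnot p4.
      branch 2.1 (add \lnot p1, p4):
        ○ open, literals {p1=0, p4=1}.
      branch 2.2 (add \lnot \lnot p1, \lnot p4):
        ○ open, literals {p1=1, p4=0}.
1 branch closed, 7 open.
Each open branch fixes some atoms; the unmentioned ones are free. Counting distinct full assignments: branch {p1=1, p3=1, p5=0} (p2, p4) contributes 4 new; branch {p1=1, p5=0} (p2, p3, p4) contributes 4 new; branch {p1=0, p3=0, p5=1} (p2, p4) contributes 4 new; branch {p1=0, p5=1} (p2, p3, p4) contributes 4 new; branch {p2=0, p3=1, p4=0} (p1, p5) contributes 2 new; branch {p1=0, p4=1} (p2, p3, p5) contributes 4 new; branch {p1=1, p4=0} (p2, p3, p5) contributes 3 new. Total: 25.

25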